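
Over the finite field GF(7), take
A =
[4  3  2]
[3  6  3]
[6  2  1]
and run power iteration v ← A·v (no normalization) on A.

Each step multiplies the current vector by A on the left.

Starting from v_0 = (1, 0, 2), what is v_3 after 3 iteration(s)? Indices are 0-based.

v_3 = (5, 2, 0)

v_0 = (1, 0, 2).
v_1 = A·v_0 = (1, 2, 1).
v_2 = A·v_1 = (5, 4, 4).
v_3 = A·v_2 = (5, 2, 0).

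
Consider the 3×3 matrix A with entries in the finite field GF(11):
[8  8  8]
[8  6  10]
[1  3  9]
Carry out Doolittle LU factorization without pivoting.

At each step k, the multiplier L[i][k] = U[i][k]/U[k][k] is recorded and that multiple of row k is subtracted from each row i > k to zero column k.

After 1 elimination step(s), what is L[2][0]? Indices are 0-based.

L[2][0] = 7

Step 1: pivot at (0,0) is 8.
  row1 ← row1 − (1)·row0  ⇒  L[1][0]=1, U row1=(0, 9, 2)
  row2 ← row2 − (7)·row0  ⇒  L[2][0]=7, U row2=(0, 2, 8)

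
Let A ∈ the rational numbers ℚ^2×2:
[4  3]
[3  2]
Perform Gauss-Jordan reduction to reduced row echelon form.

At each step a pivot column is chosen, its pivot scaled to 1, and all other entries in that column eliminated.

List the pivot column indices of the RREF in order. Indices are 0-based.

step 1: normalize row 0 (÷4) = (1, 3/4)
  row 1: subtract 3×row0 = (0, -1/4)
step 2: normalize row 1 (÷-1/4) = (0, 1)
  row 0: subtract 3/4×row1 = (1, 0)

pivot columns: 0, 1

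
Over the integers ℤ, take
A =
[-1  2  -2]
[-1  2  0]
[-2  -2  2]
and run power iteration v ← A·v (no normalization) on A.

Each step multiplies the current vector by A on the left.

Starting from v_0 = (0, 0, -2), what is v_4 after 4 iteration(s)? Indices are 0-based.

v_4 = (20, -44, -80)

v_0 = (0, 0, -2).
v_1 = A·v_0 = (4, 0, -4).
v_2 = A·v_1 = (4, -4, -16).
v_3 = A·v_2 = (20, -12, -32).
v_4 = A·v_3 = (20, -44, -80).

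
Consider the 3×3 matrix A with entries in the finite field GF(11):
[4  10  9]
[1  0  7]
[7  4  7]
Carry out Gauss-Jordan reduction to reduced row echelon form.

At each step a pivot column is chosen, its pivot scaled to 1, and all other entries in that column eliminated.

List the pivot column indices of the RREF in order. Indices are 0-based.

pivot columns: 0, 1, 2

[1] R0 /= 4  ⇒  (1, 8, 5)
     R1 -= 1·R0  ⇒  (0, 3, 2)
     R2 -= 7·R0  ⇒  (0, 3, 5)
[2] R1 /= 3  ⇒  (0, 1, 8)
     R0 -= 8·R1  ⇒  (1, 0, 7)
     R2 -= 3·R1  ⇒  (0, 0, 3)
[3] R2 /= 3  ⇒  (0, 0, 1)
     R0 -= 7·R2  ⇒  (1, 0, 0)
     R1 -= 8·R2  ⇒  (0, 1, 0)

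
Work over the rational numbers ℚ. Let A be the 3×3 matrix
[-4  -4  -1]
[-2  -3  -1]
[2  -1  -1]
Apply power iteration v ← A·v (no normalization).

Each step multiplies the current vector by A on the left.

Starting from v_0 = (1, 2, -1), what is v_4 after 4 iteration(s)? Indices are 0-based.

v_0 = (1, 2, -1).
v_1 = A·v_0 = (-11, -7, 1).
v_2 = A·v_1 = (71, 42, -16).
v_3 = A·v_2 = (-436, -252, 116).
v_4 = A·v_3 = (2636, 1512, -736).

v_4 = (2636, 1512, -736)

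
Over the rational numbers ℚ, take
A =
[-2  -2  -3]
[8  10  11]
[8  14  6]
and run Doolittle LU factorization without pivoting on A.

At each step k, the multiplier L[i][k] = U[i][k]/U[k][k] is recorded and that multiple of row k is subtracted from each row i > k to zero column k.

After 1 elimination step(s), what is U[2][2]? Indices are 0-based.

U[2][2] = -6

[col 0] pivot -2
  R1 -= -4*R0 → (0, 2, -1)  (L[1][0] := -4)
  R2 -= -4*R0 → (0, 6, -6)  (L[2][0] := -4)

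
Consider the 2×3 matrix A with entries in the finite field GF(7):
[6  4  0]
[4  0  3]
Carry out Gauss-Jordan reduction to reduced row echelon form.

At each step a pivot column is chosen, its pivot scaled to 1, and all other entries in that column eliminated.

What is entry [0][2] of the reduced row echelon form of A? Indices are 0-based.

M[0][2] = 6

pivot(0,0)=6: scale R0 → (1, 3, 0)
  clear (1,0): R1 −= (4)R0 → (0, 2, 3)
pivot(1,1)=2: scale R1 → (0, 1, 5)
  clear (0,1): R0 −= (3)R1 → (1, 0, 6)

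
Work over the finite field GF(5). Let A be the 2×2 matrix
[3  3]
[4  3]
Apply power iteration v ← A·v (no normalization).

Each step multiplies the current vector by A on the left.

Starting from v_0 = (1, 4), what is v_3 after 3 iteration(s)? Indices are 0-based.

v_3 = (3, 1)

v_0 = (1, 4).
v_1 = A·v_0 = (0, 1).
v_2 = A·v_1 = (3, 3).
v_3 = A·v_2 = (3, 1).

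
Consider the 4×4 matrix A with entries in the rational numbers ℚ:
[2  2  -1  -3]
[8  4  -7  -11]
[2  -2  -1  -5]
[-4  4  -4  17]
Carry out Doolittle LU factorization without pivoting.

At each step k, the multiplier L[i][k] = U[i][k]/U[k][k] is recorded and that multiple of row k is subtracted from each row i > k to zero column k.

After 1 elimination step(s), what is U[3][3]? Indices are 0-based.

U[3][3] = 11

Step 1: pivot at (0,0) is 2.
  row1 ← row1 − (4)·row0  ⇒  L[1][0]=4, U row1=(0, -4, -3, 1)
  row2 ← row2 − (1)·row0  ⇒  L[2][0]=1, U row2=(0, -4, 0, -2)
  row3 ← row3 − (-2)·row0  ⇒  L[3][0]=-2, U row3=(0, 8, -6, 11)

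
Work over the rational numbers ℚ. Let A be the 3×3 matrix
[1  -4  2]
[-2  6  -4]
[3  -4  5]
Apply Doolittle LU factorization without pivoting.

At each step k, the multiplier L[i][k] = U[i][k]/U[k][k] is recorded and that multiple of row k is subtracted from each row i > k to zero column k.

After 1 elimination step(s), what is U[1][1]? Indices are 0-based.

[col 0] pivot 1
  R1 -= -2*R0 → (0, -2, 0)  (L[1][0] := -2)
  R2 -= 3*R0 → (0, 8, -1)  (L[2][0] := 3)

U[1][1] = -2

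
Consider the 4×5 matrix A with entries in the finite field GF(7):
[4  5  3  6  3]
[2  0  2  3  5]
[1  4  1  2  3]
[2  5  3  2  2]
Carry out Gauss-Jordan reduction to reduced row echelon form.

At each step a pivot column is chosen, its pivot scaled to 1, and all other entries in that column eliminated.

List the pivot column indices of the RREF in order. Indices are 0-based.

pivot(0,0)=4: scale R0 → (1, 3, 6, 5, 6)
  clear (1,0): R1 −= (2)R0 → (0, 1, 4, 0, 0)
  clear (2,0): R2 −= (1)R0 → (0, 1, 2, 4, 4)
  clear (3,0): R3 −= (2)R0 → (0, 6, 5, 6, 4)
pivot(1,1)=1: scale R1 → (0, 1, 4, 0, 0)
  clear (0,1): R0 −= (3)R1 → (1, 0, 1, 5, 6)
  clear (2,1): R2 −= (1)R1 → (0, 0, 5, 4, 4)
  clear (3,1): R3 −= (6)R1 → (0, 0, 2, 6, 4)
pivot(2,2)=5: scale R2 → (0, 0, 1, 5, 5)
  clear (0,2): R0 −= (1)R2 → (1, 0, 0, 0, 1)
  clear (1,2): R1 −= (4)R2 → (0, 1, 0, 1, 1)
  clear (3,2): R3 −= (2)R2 → (0, 0, 0, 3, 1)
pivot(3,3)=3: scale R3 → (0, 0, 0, 1, 5)
  clear (1,3): R1 −= (1)R3 → (0, 1, 0, 0, 3)
  clear (2,3): R2 −= (5)R3 → (0, 0, 1, 0, 1)

pivot columns: 0, 1, 2, 3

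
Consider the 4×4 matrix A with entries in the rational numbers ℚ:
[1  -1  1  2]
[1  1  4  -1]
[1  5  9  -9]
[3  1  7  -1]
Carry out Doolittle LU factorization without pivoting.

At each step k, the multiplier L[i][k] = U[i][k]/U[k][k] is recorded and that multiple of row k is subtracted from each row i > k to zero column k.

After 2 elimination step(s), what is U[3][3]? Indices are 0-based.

k=0: U[0][0]=1
  eliminate (1,0): mult=1, new row 1: (0, 2, 3, -3); set L[1][0]=1
  eliminate (2,0): mult=1, new row 2: (0, 6, 8, -11); set L[2][0]=1
  eliminate (3,0): mult=3, new row 3: (0, 4, 4, -7); set L[3][0]=3
k=1: U[1][1]=2
  eliminate (2,1): mult=3, new row 2: (0, 0, -1, -2); set L[2][1]=3
  eliminate (3,1): mult=2, new row 3: (0, 0, -2, -1); set L[3][1]=2

U[3][3] = -1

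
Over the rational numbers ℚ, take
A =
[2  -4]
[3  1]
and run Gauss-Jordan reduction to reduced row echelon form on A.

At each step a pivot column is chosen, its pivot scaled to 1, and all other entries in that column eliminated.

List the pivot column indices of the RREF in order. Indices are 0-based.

step 1: normalize row 0 (÷2) = (1, -2)
  row 1: subtract 3×row0 = (0, 7)
step 2: normalize row 1 (÷7) = (0, 1)
  row 0: subtract -2×row1 = (1, 0)

pivot columns: 0, 1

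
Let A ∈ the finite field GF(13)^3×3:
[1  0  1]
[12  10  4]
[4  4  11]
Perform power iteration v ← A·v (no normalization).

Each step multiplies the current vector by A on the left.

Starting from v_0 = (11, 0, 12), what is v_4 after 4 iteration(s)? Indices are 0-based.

v_0 = (11, 0, 12).
v_1 = A·v_0 = (10, 11, 7).
v_2 = A·v_1 = (4, 11, 5).
v_3 = A·v_2 = (9, 9, 11).
v_4 = A·v_3 = (7, 8, 11).

v_4 = (7, 8, 11)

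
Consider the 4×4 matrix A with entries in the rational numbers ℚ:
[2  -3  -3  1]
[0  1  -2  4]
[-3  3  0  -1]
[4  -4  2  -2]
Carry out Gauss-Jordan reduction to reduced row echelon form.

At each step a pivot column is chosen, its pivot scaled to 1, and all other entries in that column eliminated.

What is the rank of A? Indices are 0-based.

pivot(0,0)=2: scale R0 → (1, -3/2, -3/2, 1/2)
  clear (2,0): R2 −= (-3)R0 → (0, -3/2, -9/2, 1/2)
  clear (3,0): R3 −= (4)R0 → (0, 2, 8, -4)
pivot(1,1)=1: scale R1 → (0, 1, -2, 4)
  clear (0,1): R0 −= (-3/2)R1 → (1, 0, -9/2, 13/2)
  clear (2,1): R2 −= (-3/2)R1 → (0, 0, -15/2, 13/2)
  clear (3,1): R3 −= (2)R1 → (0, 0, 12, -12)
pivot(2,2)=-15/2: scale R2 → (0, 0, 1, -13/15)
  clear (0,2): R0 −= (-9/2)R2 → (1, 0, 0, 13/5)
  clear (1,2): R1 −= (-2)R2 → (0, 1, 0, 34/15)
  clear (3,2): R3 −= (12)R2 → (0, 0, 0, -8/5)
pivot(3,3)=-8/5: scale R3 → (0, 0, 0, 1)
  clear (0,3): R0 −= (13/5)R3 → (1, 0, 0, 0)
  clear (1,3): R1 −= (34/15)R3 → (0, 1, 0, 0)
  clear (2,3): R2 −= (-13/15)R3 → (0, 0, 1, 0)

rank = 4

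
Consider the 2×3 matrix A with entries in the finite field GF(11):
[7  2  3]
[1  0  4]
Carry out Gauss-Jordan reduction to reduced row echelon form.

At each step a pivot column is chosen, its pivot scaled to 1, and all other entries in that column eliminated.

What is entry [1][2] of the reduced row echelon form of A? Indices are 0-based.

step 1: normalize row 0 (÷7) = (1, 5, 2)
  row 1: subtract 1×row0 = (0, 6, 2)
step 2: normalize row 1 (÷6) = (0, 1, 4)
  row 0: subtract 5×row1 = (1, 0, 4)

M[1][2] = 4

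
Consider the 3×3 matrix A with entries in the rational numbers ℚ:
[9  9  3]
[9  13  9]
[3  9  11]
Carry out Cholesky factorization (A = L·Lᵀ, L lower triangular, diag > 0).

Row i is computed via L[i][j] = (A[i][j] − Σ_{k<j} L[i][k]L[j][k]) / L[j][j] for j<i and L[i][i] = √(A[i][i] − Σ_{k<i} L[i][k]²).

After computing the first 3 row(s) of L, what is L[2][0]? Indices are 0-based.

Step 1: L[0][0] = √(9) = 3.
  L[1][0] = (9) / L[0][0] = 3.
Step 2: L[1][1] = √(4) = 2.
  L[2][0] = (3) / L[0][0] = 1.
  L[2][1] = (6) / L[1][1] = 3.
Step 3: L[2][2] = √(1) = 1.

L[2][0] = 1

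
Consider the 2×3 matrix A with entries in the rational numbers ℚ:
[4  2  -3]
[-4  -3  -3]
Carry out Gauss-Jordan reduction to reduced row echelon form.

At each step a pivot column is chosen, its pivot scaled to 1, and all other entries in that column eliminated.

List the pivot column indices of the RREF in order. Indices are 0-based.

pivot columns: 0, 1

[1] R0 /= 4  ⇒  (1, 1/2, -3/4)
     R1 -= -4·R0  ⇒  (0, -1, -6)
[2] R1 /= -1  ⇒  (0, 1, 6)
     R0 -= 1/2·R1  ⇒  (1, 0, -15/4)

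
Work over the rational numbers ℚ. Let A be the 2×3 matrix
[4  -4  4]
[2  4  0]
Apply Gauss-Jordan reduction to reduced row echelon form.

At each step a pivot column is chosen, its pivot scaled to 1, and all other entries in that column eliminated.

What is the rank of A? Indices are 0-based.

pivot(0,0)=4: scale R0 → (1, -1, 1)
  clear (1,0): R1 −= (2)R0 → (0, 6, -2)
pivot(1,1)=6: scale R1 → (0, 1, -1/3)
  clear (0,1): R0 −= (-1)R1 → (1, 0, 2/3)

rank = 2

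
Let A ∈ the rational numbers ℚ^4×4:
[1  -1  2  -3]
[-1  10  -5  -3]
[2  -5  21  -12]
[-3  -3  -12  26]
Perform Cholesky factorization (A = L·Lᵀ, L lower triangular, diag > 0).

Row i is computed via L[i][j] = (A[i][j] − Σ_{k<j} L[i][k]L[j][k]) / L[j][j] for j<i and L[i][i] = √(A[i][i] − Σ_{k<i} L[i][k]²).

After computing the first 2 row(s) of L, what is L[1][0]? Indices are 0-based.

Step 1: L[0][0] = √(1) = 1.
  L[1][0] = (-1) / L[0][0] = -1.
Step 2: L[1][1] = √(9) = 3.

L[1][0] = -1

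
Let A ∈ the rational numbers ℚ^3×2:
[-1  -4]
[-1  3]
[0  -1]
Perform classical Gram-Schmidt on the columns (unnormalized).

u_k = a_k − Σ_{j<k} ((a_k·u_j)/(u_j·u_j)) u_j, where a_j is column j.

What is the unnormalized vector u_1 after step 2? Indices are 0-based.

Step 1: u_0 = a_0 = (-1, -1, 0).
Step 2: u_1 = a_1 − (1/2)·u_0 = (-7/2, 7/2, -1).

u_1 = (-7/2, 7/2, -1)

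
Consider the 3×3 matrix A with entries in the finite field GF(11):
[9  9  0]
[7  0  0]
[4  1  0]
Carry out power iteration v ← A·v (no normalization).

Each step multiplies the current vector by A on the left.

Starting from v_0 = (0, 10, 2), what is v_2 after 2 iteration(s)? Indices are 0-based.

v_0 = (0, 10, 2).
v_1 = A·v_0 = (2, 0, 10).
v_2 = A·v_1 = (7, 3, 8).

v_2 = (7, 3, 8)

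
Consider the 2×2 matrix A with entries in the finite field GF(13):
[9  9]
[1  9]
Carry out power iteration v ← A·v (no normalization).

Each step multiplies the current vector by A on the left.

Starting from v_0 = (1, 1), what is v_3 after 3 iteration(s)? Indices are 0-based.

v_0 = (1, 1).
v_1 = A·v_0 = (5, 10).
v_2 = A·v_1 = (5, 4).
v_3 = A·v_2 = (3, 2).

v_3 = (3, 2)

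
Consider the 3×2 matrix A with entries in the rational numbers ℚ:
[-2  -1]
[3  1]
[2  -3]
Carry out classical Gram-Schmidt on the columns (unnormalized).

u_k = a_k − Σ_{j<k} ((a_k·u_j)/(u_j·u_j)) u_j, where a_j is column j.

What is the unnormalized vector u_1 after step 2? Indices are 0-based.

Step 1: u_0 = a_0 = (-2, 3, 2).
Step 2: u_1 = a_1 − (-1/17)·u_0 = (-19/17, 20/17, -49/17).

u_1 = (-19/17, 20/17, -49/17)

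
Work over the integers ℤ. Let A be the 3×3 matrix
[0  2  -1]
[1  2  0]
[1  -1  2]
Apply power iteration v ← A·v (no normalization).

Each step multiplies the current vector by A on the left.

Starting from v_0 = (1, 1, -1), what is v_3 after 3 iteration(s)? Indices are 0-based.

v_0 = (1, 1, -1).
v_1 = A·v_0 = (3, 3, -2).
v_2 = A·v_1 = (8, 9, -4).
v_3 = A·v_2 = (22, 26, -9).

v_3 = (22, 26, -9)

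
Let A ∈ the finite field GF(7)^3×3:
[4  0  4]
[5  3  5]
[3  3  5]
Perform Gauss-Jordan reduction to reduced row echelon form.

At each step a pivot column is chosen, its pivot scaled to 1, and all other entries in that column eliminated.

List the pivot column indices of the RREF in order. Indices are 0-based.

pivot columns: 0, 1, 2

step 1: normalize row 0 (÷4) = (1, 0, 1)
  row 1: subtract 5×row0 = (0, 3, 0)
  row 2: subtract 3×row0 = (0, 3, 2)
step 2: normalize row 1 (÷3) = (0, 1, 0)
  row 2: subtract 3×row1 = (0, 0, 2)
step 3: normalize row 2 (÷2) = (0, 0, 1)
  row 0: subtract 1×row2 = (1, 0, 0)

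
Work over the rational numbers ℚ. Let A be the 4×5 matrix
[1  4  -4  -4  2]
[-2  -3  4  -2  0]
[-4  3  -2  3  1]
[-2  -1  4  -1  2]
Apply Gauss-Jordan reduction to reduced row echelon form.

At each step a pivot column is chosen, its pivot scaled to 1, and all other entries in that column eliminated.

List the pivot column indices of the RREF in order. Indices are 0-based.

pivot columns: 0, 1, 2, 3

step 1: normalize row 0 (÷1) = (1, 4, -4, -4, 2)
  row 1: subtract -2×row0 = (0, 5, -4, -10, 4)
  row 2: subtract -4×row0 = (0, 19, -18, -13, 9)
  row 3: subtract -2×row0 = (0, 7, -4, -9, 6)
step 2: normalize row 1 (÷5) = (0, 1, -4/5, -2, 4/5)
  row 0: subtract 4×row1 = (1, 0, -4/5, 4, -6/5)
  row 2: subtract 19×row1 = (0, 0, -14/5, 25, -31/5)
  row 3: subtract 7×row1 = (0, 0, 8/5, 5, 2/5)
step 3: normalize row 2 (÷-14/5) = (0, 0, 1, -125/14, 31/14)
  row 0: subtract -4/5×row2 = (1, 0, 0, -22/7, 4/7)
  row 1: subtract -4/5×row2 = (0, 1, 0, -64/7, 18/7)
  row 3: subtract 8/5×row2 = (0, 0, 0, 135/7, -22/7)
step 4: normalize row 3 (÷135/7) = (0, 0, 0, 1, -22/135)
  row 0: subtract -22/7×row3 = (1, 0, 0, 0, 8/135)
  row 1: subtract -64/7×row3 = (0, 1, 0, 0, 146/135)
  row 2: subtract -125/14×row3 = (0, 0, 1, 0, 41/54)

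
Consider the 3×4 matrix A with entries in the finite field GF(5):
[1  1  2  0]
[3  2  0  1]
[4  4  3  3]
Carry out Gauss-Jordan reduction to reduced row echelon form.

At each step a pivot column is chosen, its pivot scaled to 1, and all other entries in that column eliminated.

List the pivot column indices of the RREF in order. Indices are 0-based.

pivot columns: 0, 1, 3

pivot(0,0)=1: scale R0 → (1, 1, 2, 0)
  clear (1,0): R1 −= (3)R0 → (0, 4, 4, 1)
  clear (2,0): R2 −= (4)R0 → (0, 0, 0, 3)
pivot(1,1)=4: scale R1 → (0, 1, 1, 4)
  clear (0,1): R0 −= (1)R1 → (1, 0, 1, 1)
col 2: no nonzero at/below row 2; advance.
pivot(2,3)=3: scale R2 → (0, 0, 0, 1)
  clear (0,3): R0 −= (1)R2 → (1, 0, 1, 0)
  clear (1,3): R1 −= (4)R2 → (0, 1, 1, 0)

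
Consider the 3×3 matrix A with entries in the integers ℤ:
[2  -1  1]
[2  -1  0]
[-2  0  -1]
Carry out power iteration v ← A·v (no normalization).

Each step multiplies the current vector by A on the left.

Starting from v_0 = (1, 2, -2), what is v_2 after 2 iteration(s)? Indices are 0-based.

v_2 = (-4, -4, 4)

v_0 = (1, 2, -2).
v_1 = A·v_0 = (-2, 0, 0).
v_2 = A·v_1 = (-4, -4, 4).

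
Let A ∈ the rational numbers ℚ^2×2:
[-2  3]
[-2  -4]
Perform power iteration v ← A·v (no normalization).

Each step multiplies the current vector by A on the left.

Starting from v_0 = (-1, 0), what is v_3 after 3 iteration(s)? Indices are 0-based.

v_3 = (-40, 44)

v_0 = (-1, 0).
v_1 = A·v_0 = (2, 2).
v_2 = A·v_1 = (2, -12).
v_3 = A·v_2 = (-40, 44).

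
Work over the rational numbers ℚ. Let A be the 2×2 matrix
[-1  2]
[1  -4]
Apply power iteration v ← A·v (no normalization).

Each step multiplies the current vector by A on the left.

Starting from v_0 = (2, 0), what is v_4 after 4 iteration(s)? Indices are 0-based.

v_4 = (118, -210)

v_0 = (2, 0).
v_1 = A·v_0 = (-2, 2).
v_2 = A·v_1 = (6, -10).
v_3 = A·v_2 = (-26, 46).
v_4 = A·v_3 = (118, -210).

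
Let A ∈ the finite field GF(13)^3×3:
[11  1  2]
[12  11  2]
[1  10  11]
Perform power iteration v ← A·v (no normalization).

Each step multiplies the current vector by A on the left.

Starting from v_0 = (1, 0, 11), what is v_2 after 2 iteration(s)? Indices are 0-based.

v_2 = (4, 0, 12)

v_0 = (1, 0, 11).
v_1 = A·v_0 = (7, 8, 5).
v_2 = A·v_1 = (4, 0, 12).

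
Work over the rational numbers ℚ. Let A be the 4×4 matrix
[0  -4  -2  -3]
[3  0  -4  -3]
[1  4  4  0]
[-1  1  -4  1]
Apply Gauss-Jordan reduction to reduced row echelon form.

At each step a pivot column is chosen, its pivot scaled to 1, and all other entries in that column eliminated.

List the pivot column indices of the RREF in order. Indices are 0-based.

step 1: exchange rows 0,1
step 1: normalize row 0 (÷3) = (1, 0, -4/3, -1)
  row 2: subtract 1×row0 = (0, 4, 16/3, 1)
  row 3: subtract -1×row0 = (0, 1, -16/3, 0)
step 2: normalize row 1 (÷-4) = (0, 1, 1/2, 3/4)
  row 2: subtract 4×row1 = (0, 0, 10/3, -2)
  row 3: subtract 1×row1 = (0, 0, -35/6, -3/4)
step 3: normalize row 2 (÷10/3) = (0, 0, 1, -3/5)
  row 0: subtract -4/3×row2 = (1, 0, 0, -9/5)
  row 1: subtract 1/2×row2 = (0, 1, 0, 21/20)
  row 3: subtract -35/6×row2 = (0, 0, 0, -17/4)
step 4: normalize row 3 (÷-17/4) = (0, 0, 0, 1)
  row 0: subtract -9/5×row3 = (1, 0, 0, 0)
  row 1: subtract 21/20×row3 = (0, 1, 0, 0)
  row 2: subtract -3/5×row3 = (0, 0, 1, 0)

pivot columns: 0, 1, 2, 3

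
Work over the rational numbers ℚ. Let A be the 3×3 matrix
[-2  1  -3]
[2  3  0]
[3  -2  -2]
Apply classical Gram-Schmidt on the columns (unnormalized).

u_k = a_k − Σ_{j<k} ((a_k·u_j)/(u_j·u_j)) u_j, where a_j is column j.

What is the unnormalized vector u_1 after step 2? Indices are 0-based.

Step 1: u_0 = a_0 = (-2, 2, 3).
Step 2: u_1 = a_1 − (-2/17)·u_0 = (13/17, 55/17, -28/17).

u_1 = (13/17, 55/17, -28/17)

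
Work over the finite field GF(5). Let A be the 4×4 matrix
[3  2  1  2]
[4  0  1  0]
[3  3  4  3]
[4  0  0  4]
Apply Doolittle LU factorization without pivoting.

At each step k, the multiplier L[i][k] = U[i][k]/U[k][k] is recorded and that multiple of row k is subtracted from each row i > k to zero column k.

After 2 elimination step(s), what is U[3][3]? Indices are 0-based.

[col 0] pivot 3
  R1 -= 3*R0 → (0, 4, 3, 4)  (L[1][0] := 3)
  R2 -= 1*R0 → (0, 1, 3, 1)  (L[2][0] := 1)
  R3 -= 3*R0 → (0, 4, 2, 3)  (L[3][0] := 3)
[col 1] pivot 4
  R2 -= 4*R1 → (0, 0, 1, 0)  (L[2][1] := 4)
  R3 -= 1*R1 → (0, 0, 4, 4)  (L[3][1] := 1)

U[3][3] = 4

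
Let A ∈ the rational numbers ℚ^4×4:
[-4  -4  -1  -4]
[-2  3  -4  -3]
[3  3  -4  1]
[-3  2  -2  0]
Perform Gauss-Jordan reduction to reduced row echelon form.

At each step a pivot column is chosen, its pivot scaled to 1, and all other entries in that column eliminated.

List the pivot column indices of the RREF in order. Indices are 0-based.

pivot(0,0)=-4: scale R0 → (1, 1, 1/4, 1)
  clear (1,0): R1 −= (-2)R0 → (0, 5, -7/2, -1)
  clear (2,0): R2 −= (3)R0 → (0, 0, -19/4, -2)
  clear (3,0): R3 −= (-3)R0 → (0, 5, -5/4, 3)
pivot(1,1)=5: scale R1 → (0, 1, -7/10, -1/5)
  clear (0,1): R0 −= (1)R1 → (1, 0, 19/20, 6/5)
  clear (3,1): R3 −= (5)R1 → (0, 0, 9/4, 4)
pivot(2,2)=-19/4: scale R2 → (0, 0, 1, 8/19)
  clear (0,2): R0 −= (19/20)R2 → (1, 0, 0, 4/5)
  clear (1,2): R1 −= (-7/10)R2 → (0, 1, 0, 9/95)
  clear (3,2): R3 −= (9/4)R2 → (0, 0, 0, 58/19)
pivot(3,3)=58/19: scale R3 → (0, 0, 0, 1)
  clear (0,3): R0 −= (4/5)R3 → (1, 0, 0, 0)
  clear (1,3): R1 −= (9/95)R3 → (0, 1, 0, 0)
  clear (2,3): R2 −= (8/19)R3 → (0, 0, 1, 0)

pivot columns: 0, 1, 2, 3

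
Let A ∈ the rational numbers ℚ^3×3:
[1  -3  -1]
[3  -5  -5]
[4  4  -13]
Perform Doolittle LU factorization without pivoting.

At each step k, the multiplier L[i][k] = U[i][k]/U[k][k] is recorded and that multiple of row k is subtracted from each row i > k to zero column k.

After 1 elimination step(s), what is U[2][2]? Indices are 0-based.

Step 1: pivot at (0,0) is 1.
  row1 ← row1 − (3)·row0  ⇒  L[1][0]=3, U row1=(0, 4, -2)
  row2 ← row2 − (4)·row0  ⇒  L[2][0]=4, U row2=(0, 16, -9)

U[2][2] = -9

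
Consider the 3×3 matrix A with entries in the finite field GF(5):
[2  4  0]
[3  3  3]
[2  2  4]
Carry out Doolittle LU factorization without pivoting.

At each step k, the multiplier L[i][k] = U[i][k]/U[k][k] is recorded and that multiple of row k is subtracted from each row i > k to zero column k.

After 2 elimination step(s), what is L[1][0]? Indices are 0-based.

L[1][0] = 4

k=0: U[0][0]=2
  eliminate (1,0): mult=4, new row 1: (0, 2, 3); set L[1][0]=4
  eliminate (2,0): mult=1, new row 2: (0, 3, 4); set L[2][0]=1
k=1: U[1][1]=2
  eliminate (2,1): mult=4, new row 2: (0, 0, 2); set L[2][1]=4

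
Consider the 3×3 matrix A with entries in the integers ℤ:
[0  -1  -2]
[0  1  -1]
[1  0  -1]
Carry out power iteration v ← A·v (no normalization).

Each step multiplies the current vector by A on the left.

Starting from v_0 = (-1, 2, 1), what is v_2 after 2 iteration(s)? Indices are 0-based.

v_2 = (3, 3, -2)

v_0 = (-1, 2, 1).
v_1 = A·v_0 = (-4, 1, -2).
v_2 = A·v_1 = (3, 3, -2).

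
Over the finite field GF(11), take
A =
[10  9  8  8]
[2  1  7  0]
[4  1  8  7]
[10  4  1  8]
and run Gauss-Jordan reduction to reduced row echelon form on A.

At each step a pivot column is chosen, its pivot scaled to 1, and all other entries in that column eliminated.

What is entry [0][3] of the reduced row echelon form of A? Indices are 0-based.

M[0][3] = 10

pivot(0,0)=10: scale R0 → (1, 2, 3, 3)
  clear (1,0): R1 −= (2)R0 → (0, 8, 1, 5)
  clear (2,0): R2 −= (4)R0 → (0, 4, 7, 6)
  clear (3,0): R3 −= (10)R0 → (0, 6, 4, 0)
pivot(1,1)=8: scale R1 → (0, 1, 7, 2)
  clear (0,1): R0 −= (2)R1 → (1, 0, 0, 10)
  clear (2,1): R2 −= (4)R1 → (0, 0, 1, 9)
  clear (3,1): R3 −= (6)R1 → (0, 0, 6, 10)
pivot(2,2)=1: scale R2 → (0, 0, 1, 9)
  clear (1,2): R1 −= (7)R2 → (0, 1, 0, 5)
  clear (3,2): R3 −= (6)R2 → (0, 0, 0, 0)
col 3: no nonzero at/below row 3; advance.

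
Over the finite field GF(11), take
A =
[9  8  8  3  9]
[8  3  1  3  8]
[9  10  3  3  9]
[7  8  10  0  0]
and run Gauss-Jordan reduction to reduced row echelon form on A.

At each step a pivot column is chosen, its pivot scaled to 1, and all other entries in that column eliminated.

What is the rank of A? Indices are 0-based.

rank = 4

[1] R0 /= 9  ⇒  (1, 7, 7, 4, 1)
     R1 -= 8·R0  ⇒  (0, 2, 0, 4, 0)
     R2 -= 9·R0  ⇒  (0, 2, 6, 0, 0)
     R3 -= 7·R0  ⇒  (0, 3, 5, 5, 4)
[2] R1 /= 2  ⇒  (0, 1, 0, 2, 0)
     R0 -= 7·R1  ⇒  (1, 0, 7, 1, 1)
     R2 -= 2·R1  ⇒  (0, 0, 6, 7, 0)
     R3 -= 3·R1  ⇒  (0, 0, 5, 10, 4)
[3] R2 /= 6  ⇒  (0, 0, 1, 3, 0)
     R0 -= 7·R2  ⇒  (1, 0, 0, 2, 1)
     R3 -= 5·R2  ⇒  (0, 0, 0, 6, 4)
[4] R3 /= 6  ⇒  (0, 0, 0, 1, 8)
     R0 -= 2·R3  ⇒  (1, 0, 0, 0, 7)
     R1 -= 2·R3  ⇒  (0, 1, 0, 0, 6)
     R2 -= 3·R3  ⇒  (0, 0, 1, 0, 9)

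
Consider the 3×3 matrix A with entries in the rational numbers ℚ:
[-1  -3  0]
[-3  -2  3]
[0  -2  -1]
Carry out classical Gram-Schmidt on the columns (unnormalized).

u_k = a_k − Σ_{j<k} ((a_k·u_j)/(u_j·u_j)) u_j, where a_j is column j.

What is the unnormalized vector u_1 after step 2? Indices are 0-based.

u_1 = (-21/10, 7/10, -2)

Step 1: u_0 = a_0 = (-1, -3, 0).
Step 2: u_1 = a_1 − (9/10)·u_0 = (-21/10, 7/10, -2).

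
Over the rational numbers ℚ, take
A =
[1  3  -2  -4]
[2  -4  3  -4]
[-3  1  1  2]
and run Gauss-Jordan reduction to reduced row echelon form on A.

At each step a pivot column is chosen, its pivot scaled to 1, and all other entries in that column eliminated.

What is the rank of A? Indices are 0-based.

rank = 3

[1] R0 /= 1  ⇒  (1, 3, -2, -4)
     R1 -= 2·R0  ⇒  (0, -10, 7, 4)
     R2 -= -3·R0  ⇒  (0, 10, -5, -10)
[2] R1 /= -10  ⇒  (0, 1, -7/10, -2/5)
     R0 -= 3·R1  ⇒  (1, 0, 1/10, -14/5)
     R2 -= 10·R1  ⇒  (0, 0, 2, -6)
[3] R2 /= 2  ⇒  (0, 0, 1, -3)
     R0 -= 1/10·R2  ⇒  (1, 0, 0, -5/2)
     R1 -= -7/10·R2  ⇒  (0, 1, 0, -5/2)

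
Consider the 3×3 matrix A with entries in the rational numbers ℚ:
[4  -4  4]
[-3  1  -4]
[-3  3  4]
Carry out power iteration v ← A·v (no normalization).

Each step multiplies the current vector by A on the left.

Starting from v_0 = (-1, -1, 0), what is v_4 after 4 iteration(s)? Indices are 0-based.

v_0 = (-1, -1, 0).
v_1 = A·v_0 = (0, 2, 0).
v_2 = A·v_1 = (-8, 2, 6).
v_3 = A·v_2 = (-16, 2, 54).
v_4 = A·v_3 = (144, -166, 270).

v_4 = (144, -166, 270)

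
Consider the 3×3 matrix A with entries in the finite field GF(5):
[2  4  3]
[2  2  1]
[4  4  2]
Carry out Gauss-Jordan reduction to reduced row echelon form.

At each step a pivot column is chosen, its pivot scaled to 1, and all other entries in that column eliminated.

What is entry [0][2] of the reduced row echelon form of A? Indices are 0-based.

M[0][2] = 2

[1] R0 /= 2  ⇒  (1, 2, 4)
     R1 -= 2·R0  ⇒  (0, 3, 3)
     R2 -= 4·R0  ⇒  (0, 1, 1)
[2] R1 /= 3  ⇒  (0, 1, 1)
     R0 -= 2·R1  ⇒  (1, 0, 2)
     R2 -= 1·R1  ⇒  (0, 0, 0)
column 2 empty below row 2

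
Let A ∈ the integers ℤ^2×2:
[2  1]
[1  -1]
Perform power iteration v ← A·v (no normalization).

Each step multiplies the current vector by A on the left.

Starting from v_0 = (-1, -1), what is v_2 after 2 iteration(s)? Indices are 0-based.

v_0 = (-1, -1).
v_1 = A·v_0 = (-3, 0).
v_2 = A·v_1 = (-6, -3).

v_2 = (-6, -3)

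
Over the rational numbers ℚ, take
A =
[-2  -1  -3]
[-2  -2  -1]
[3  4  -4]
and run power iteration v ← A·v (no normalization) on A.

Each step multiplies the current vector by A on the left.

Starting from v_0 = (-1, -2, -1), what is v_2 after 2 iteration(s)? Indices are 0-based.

v_0 = (-1, -2, -1).
v_1 = A·v_0 = (7, 7, -7).
v_2 = A·v_1 = (0, -21, 77).

v_2 = (0, -21, 77)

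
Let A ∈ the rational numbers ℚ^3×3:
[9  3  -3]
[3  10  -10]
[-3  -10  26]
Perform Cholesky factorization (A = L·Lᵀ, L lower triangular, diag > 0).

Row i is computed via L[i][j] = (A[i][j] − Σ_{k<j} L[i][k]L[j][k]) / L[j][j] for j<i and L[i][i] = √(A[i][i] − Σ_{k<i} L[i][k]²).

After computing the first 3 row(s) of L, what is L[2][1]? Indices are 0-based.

L[2][1] = -3

Step 1: L[0][0] = √(9) = 3.
  L[1][0] = (3) / L[0][0] = 1.
Step 2: L[1][1] = √(9) = 3.
  L[2][0] = (-3) / L[0][0] = -1.
  L[2][1] = (-9) / L[1][1] = -3.
Step 3: L[2][2] = √(16) = 4.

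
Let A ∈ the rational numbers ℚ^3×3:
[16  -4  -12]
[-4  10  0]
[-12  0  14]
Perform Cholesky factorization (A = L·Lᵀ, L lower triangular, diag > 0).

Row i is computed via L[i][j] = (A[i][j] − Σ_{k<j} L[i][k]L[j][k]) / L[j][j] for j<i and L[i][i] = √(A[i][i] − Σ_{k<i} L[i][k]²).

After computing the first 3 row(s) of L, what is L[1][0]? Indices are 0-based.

L[1][0] = -1

Step 1: L[0][0] = √(16) = 4.
  L[1][0] = (-4) / L[0][0] = -1.
Step 2: L[1][1] = √(9) = 3.
  L[2][0] = (-12) / L[0][0] = -3.
  L[2][1] = (-3) / L[1][1] = -1.
Step 3: L[2][2] = √(4) = 2.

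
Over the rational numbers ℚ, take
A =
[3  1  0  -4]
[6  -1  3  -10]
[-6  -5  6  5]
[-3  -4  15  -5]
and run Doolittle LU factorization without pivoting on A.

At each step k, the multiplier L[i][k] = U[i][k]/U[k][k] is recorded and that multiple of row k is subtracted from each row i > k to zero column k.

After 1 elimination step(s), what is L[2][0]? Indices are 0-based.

L[2][0] = -2

Step 1: pivot at (0,0) is 3.
  row1 ← row1 − (2)·row0  ⇒  L[1][0]=2, U row1=(0, -3, 3, -2)
  row2 ← row2 − (-2)·row0  ⇒  L[2][0]=-2, U row2=(0, -3, 6, -3)
  row3 ← row3 − (-1)·row0  ⇒  L[3][0]=-1, U row3=(0, -3, 15, -9)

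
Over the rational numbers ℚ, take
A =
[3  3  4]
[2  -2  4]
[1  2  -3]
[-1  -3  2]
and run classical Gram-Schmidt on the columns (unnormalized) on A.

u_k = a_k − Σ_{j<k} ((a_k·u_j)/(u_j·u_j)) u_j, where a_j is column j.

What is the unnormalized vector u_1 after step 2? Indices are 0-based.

u_1 = (1, -10/3, 4/3, -7/3)

Step 1: u_0 = a_0 = (3, 2, 1, -1).
Step 2: u_1 = a_1 − (2/3)·u_0 = (1, -10/3, 4/3, -7/3).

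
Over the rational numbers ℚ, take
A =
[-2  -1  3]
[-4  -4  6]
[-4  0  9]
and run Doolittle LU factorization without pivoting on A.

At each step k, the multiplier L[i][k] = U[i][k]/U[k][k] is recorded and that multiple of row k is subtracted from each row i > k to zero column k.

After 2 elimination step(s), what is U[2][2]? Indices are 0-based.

U[2][2] = 3

[col 0] pivot -2
  R1 -= 2*R0 → (0, -2, 0)  (L[1][0] := 2)
  R2 -= 2*R0 → (0, 2, 3)  (L[2][0] := 2)
[col 1] pivot -2
  R2 -= -1*R1 → (0, 0, 3)  (L[2][1] := -1)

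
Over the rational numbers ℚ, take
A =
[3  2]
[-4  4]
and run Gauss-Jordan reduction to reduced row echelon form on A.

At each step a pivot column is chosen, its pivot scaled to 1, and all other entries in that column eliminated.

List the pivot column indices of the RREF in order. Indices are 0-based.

step 1: normalize row 0 (÷3) = (1, 2/3)
  row 1: subtract -4×row0 = (0, 20/3)
step 2: normalize row 1 (÷20/3) = (0, 1)
  row 0: subtract 2/3×row1 = (1, 0)

pivot columns: 0, 1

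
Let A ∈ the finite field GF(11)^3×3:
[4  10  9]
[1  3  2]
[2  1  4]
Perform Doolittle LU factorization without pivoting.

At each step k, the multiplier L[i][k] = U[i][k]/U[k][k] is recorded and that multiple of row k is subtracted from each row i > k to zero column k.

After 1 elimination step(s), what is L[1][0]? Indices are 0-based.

L[1][0] = 3

k=0: U[0][0]=4
  eliminate (1,0): mult=3, new row 1: (0, 6, 8); set L[1][0]=3
  eliminate (2,0): mult=6, new row 2: (0, 7, 5); set L[2][0]=6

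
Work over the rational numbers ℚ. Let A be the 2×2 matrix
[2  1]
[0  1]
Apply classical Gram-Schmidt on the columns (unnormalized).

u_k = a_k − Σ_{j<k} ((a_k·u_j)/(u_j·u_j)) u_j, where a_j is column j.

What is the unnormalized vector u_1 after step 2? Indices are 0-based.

Step 1: u_0 = a_0 = (2, 0).
Step 2: u_1 = a_1 − (1/2)·u_0 = (0, 1).

u_1 = (0, 1)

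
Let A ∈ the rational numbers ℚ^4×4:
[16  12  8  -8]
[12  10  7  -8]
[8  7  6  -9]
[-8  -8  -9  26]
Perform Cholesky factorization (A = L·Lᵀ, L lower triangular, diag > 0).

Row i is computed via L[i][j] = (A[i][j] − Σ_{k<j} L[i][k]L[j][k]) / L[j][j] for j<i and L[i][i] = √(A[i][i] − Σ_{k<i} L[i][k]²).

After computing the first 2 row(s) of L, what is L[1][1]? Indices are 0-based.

L[1][1] = 1

Step 1: L[0][0] = √(16) = 4.
  L[1][0] = (12) / L[0][0] = 3.
Step 2: L[1][1] = √(1) = 1.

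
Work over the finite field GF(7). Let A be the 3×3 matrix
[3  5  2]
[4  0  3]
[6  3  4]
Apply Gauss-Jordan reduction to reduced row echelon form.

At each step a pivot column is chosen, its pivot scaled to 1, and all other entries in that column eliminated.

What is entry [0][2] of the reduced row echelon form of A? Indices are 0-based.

M[0][2] = 6

step 1: normalize row 0 (÷3) = (1, 4, 3)
  row 1: subtract 4×row0 = (0, 5, 5)
  row 2: subtract 6×row0 = (0, 0, 0)
step 2: normalize row 1 (÷5) = (0, 1, 1)
  row 0: subtract 4×row1 = (1, 0, 6)
skip col 2 (zero from row 2)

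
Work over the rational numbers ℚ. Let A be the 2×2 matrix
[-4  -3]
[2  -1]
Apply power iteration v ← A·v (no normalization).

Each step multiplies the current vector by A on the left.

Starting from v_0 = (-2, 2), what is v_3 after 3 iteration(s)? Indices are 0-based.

v_3 = (-70, 10)

v_0 = (-2, 2).
v_1 = A·v_0 = (2, -6).
v_2 = A·v_1 = (10, 10).
v_3 = A·v_2 = (-70, 10).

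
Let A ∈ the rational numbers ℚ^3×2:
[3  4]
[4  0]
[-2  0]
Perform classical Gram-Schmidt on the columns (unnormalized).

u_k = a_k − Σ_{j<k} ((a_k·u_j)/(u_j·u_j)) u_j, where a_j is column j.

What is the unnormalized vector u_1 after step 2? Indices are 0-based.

Step 1: u_0 = a_0 = (3, 4, -2).
Step 2: u_1 = a_1 − (12/29)·u_0 = (80/29, -48/29, 24/29).

u_1 = (80/29, -48/29, 24/29)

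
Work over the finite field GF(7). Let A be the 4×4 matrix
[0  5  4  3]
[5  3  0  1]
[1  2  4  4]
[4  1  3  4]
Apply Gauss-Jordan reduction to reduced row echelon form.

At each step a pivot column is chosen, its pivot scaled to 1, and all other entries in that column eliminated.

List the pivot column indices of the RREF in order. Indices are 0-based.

pivot columns: 0, 1, 2

[1] R0 <-> R1
[1] R0 /= 5  ⇒  (1, 2, 0, 3)
     R2 -= 1·R0  ⇒  (0, 0, 4, 1)
     R3 -= 4·R0  ⇒  (0, 0, 3, 6)
[2] R1 /= 5  ⇒  (0, 1, 5, 2)
     R0 -= 2·R1  ⇒  (1, 0, 4, 6)
[3] R2 /= 4  ⇒  (0, 0, 1, 2)
     R0 -= 4·R2  ⇒  (1, 0, 0, 5)
     R1 -= 5·R2  ⇒  (0, 1, 0, 6)
     R3 -= 3·R2  ⇒  (0, 0, 0, 0)
column 3 empty below row 3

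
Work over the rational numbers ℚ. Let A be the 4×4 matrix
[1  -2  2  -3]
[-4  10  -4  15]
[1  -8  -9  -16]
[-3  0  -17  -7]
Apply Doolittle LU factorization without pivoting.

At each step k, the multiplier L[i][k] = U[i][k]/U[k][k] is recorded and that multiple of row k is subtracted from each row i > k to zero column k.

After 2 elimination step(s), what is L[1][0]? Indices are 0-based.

L[1][0] = -4

Step 1: pivot at (0,0) is 1.
  row1 ← row1 − (-4)·row0  ⇒  L[1][0]=-4, U row1=(0, 2, 4, 3)
  row2 ← row2 − (1)·row0  ⇒  L[2][0]=1, U row2=(0, -6, -11, -13)
  row3 ← row3 − (-3)·row0  ⇒  L[3][0]=-3, U row3=(0, -6, -11, -16)
Step 2: pivot at (1,1) is 2.
  row2 ← row2 − (-3)·row1  ⇒  L[2][1]=-3, U row2=(0, 0, 1, -4)
  row3 ← row3 − (-3)·row1  ⇒  L[3][1]=-3, U row3=(0, 0, 1, -7)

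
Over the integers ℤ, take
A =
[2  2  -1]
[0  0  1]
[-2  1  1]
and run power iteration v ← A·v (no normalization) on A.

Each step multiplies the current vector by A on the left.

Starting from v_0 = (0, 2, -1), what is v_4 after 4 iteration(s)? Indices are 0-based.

v_0 = (0, 2, -1).
v_1 = A·v_0 = (5, -1, 1).
v_2 = A·v_1 = (7, 1, -10).
v_3 = A·v_2 = (26, -10, -23).
v_4 = A·v_3 = (55, -23, -85).

v_4 = (55, -23, -85)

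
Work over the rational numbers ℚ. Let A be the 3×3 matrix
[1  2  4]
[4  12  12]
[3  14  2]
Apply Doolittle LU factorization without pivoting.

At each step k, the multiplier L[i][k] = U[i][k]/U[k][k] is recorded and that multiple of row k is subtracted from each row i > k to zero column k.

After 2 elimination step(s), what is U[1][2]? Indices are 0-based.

k=0: U[0][0]=1
  eliminate (1,0): mult=4, new row 1: (0, 4, -4); set L[1][0]=4
  eliminate (2,0): mult=3, new row 2: (0, 8, -10); set L[2][0]=3
k=1: U[1][1]=4
  eliminate (2,1): mult=2, new row 2: (0, 0, -2); set L[2][1]=2

U[1][2] = -4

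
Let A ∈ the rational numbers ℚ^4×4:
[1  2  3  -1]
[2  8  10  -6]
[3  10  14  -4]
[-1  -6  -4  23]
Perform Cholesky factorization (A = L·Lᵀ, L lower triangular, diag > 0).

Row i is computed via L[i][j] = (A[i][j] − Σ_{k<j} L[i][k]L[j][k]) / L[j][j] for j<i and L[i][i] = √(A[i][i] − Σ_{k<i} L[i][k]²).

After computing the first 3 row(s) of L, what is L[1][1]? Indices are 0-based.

L[1][1] = 2

Step 1: L[0][0] = √(1) = 1.
  L[1][0] = (2) / L[0][0] = 2.
Step 2: L[1][1] = √(4) = 2.
  L[2][0] = (3) / L[0][0] = 3.
  L[2][1] = (4) / L[1][1] = 2.
Step 3: L[2][2] = √(1) = 1.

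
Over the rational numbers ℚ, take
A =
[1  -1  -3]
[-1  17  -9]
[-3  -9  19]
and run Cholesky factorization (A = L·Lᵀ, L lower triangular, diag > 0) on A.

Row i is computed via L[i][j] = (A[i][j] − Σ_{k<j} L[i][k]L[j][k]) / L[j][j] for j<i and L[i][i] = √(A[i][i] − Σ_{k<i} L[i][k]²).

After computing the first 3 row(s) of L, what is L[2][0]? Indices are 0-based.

Step 1: L[0][0] = √(1) = 1.
  L[1][0] = (-1) / L[0][0] = -1.
Step 2: L[1][1] = √(16) = 4.
  L[2][0] = (-3) / L[0][0] = -3.
  L[2][1] = (-12) / L[1][1] = -3.
Step 3: L[2][2] = √(1) = 1.

L[2][0] = -3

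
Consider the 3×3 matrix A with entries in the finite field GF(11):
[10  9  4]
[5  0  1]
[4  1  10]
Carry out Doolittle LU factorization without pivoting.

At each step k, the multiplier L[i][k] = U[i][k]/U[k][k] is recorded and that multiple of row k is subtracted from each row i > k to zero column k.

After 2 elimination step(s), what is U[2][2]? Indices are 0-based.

U[2][2] = 8

k=0: U[0][0]=10
  eliminate (1,0): mult=6, new row 1: (0, 1, 10); set L[1][0]=6
  eliminate (2,0): mult=7, new row 2: (0, 4, 4); set L[2][0]=7
k=1: U[1][1]=1
  eliminate (2,1): mult=4, new row 2: (0, 0, 8); set L[2][1]=4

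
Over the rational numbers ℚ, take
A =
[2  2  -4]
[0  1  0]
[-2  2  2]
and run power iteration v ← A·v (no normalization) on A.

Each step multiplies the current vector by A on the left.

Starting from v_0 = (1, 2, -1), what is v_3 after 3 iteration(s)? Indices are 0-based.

v_3 = (116, 2, -76)

v_0 = (1, 2, -1).
v_1 = A·v_0 = (10, 2, 0).
v_2 = A·v_1 = (24, 2, -16).
v_3 = A·v_2 = (116, 2, -76).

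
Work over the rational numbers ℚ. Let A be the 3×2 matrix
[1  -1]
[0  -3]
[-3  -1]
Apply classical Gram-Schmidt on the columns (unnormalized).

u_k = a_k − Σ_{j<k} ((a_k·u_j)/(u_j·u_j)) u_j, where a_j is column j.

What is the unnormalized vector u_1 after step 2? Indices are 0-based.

u_1 = (-6/5, -3, -2/5)

Step 1: u_0 = a_0 = (1, 0, -3).
Step 2: u_1 = a_1 − (1/5)·u_0 = (-6/5, -3, -2/5).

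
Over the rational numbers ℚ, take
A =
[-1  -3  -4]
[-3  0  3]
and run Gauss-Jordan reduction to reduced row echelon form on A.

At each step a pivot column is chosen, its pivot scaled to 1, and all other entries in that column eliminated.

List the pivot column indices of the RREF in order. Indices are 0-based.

pivot columns: 0, 1

pivot(0,0)=-1: scale R0 → (1, 3, 4)
  clear (1,0): R1 −= (-3)R0 → (0, 9, 15)
pivot(1,1)=9: scale R1 → (0, 1, 5/3)
  clear (0,1): R0 −= (3)R1 → (1, 0, -1)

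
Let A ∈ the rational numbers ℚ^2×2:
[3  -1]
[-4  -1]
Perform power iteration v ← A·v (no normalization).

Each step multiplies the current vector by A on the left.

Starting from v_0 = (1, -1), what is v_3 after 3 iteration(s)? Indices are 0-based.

v_3 = (58, -47)

v_0 = (1, -1).
v_1 = A·v_0 = (4, -3).
v_2 = A·v_1 = (15, -13).
v_3 = A·v_2 = (58, -47).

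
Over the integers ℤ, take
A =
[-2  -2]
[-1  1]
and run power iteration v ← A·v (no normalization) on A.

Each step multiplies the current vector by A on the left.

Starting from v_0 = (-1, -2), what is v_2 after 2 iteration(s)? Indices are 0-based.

v_2 = (-10, -7)

v_0 = (-1, -2).
v_1 = A·v_0 = (6, -1).
v_2 = A·v_1 = (-10, -7).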